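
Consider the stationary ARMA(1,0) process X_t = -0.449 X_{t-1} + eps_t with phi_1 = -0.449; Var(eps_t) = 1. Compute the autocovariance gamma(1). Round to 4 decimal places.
\gamma(1) = -0.5624

Multiply the model equation by X_{t-k} and take expectations. With theta_0 = psi_0 = 1 and psi_j the MA(infinity) weights, this gives
  gamma(k) - sum_i phi_i gamma(k-i) = c_k,
  c_k = sigma^2 * sum_{j=k..q} theta_j psi_{j-k}   (c_k = 0 for k > q),
using gamma(-m) = gamma(m).
Pure AR (q = 0): c_0 = sigma^2 = 1, c_k = 0 for k >= 1.
Equations for k = 0 and k = 1 (AR order 1):
  gamma(0) = phi_1 gamma(1) + c_0
  gamma(1) = phi_1 gamma(0) + c_1
Substituting the second into the first: gamma(0) (1 - phi_1^2) = c_0 + phi_1 c_1, so
  gamma(0) = c_0 / (1 - phi_1^2) = 1 / (1 - (-0.449)^2) = 1 / 0.798399 = 1.252507.
  gamma(1) = phi_1 gamma(0) = (-0.449)(1.252507) = -0.562375.
Therefore gamma(1) = -0.5624 (to 4 decimal places).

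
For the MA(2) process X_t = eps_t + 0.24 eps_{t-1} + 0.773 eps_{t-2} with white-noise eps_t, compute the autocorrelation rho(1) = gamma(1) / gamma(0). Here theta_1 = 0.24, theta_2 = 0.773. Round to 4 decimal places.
\rho(1) = 0.2571

For an MA(q) process with theta_0 = 1, the autocovariance is
  gamma(k) = sigma^2 * sum_{i=0..q-k} theta_i * theta_{i+k},
and rho(k) = gamma(k) / gamma(0). Sigma^2 cancels.
  numerator   = (1)*(0.24) + (0.24)*(0.773) = 0.42552.
  denominator = (1)^2 + (0.24)^2 + (0.773)^2 = 1.655129.
  rho(1) = 0.42552 / 1.655129 = 0.2571.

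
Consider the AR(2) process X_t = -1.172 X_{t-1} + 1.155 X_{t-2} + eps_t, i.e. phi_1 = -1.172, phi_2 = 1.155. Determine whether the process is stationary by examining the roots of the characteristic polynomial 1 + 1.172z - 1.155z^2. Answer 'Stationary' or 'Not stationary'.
\text{Not stationary}

The AR(p) characteristic polynomial is P(z) = 1 + 1.172z - 1.155z^2.
Stationarity requires all roots to lie outside the unit circle, i.e. |z| > 1 for every root.
Set 1 + (1.172) z + (-1.155) z^2 = 0, i.e. a z^2 + b z + c = 0 with a = -1.155, b = 1.172, c = 1.
Discriminant D = b^2 - 4ac = (1.172)^2 - 4*(-1.155)*1 = 1.373584 - (-4.62) = 5.993584.
D >= 0, so the roots are real: z = (-b +/- sqrt(D)) / (2a) = (-1.172 +/- 2.44818) / (-2.31).
  z_1 = (-1.172 + 2.44818) / (-2.31) = -0.5525,   |z_1| = 0.5525.
  z_2 = (-1.172 - 2.44818) / (-2.31) = 1.5672,   |z_2| = 1.5672.
Moduli of all roots: 0.5525, 1.5672.
All moduli strictly greater than 1? No.
Verdict: Not stationary.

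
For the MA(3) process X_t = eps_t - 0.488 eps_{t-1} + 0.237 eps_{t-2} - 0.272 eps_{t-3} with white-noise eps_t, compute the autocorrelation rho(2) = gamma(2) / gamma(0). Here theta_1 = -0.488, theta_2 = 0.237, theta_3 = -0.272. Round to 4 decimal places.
\rho(2) = 0.2702

For an MA(q) process with theta_0 = 1, the autocovariance is
  gamma(k) = sigma^2 * sum_{i=0..q-k} theta_i * theta_{i+k},
and rho(k) = gamma(k) / gamma(0). Sigma^2 cancels.
  numerator   = (1)*(0.237) + (-0.488)*(-0.272) = 0.369736.
  denominator = (1)^2 + (-0.488)^2 + (0.237)^2 + (-0.272)^2 = 1.368297.
  rho(2) = 0.369736 / 1.368297 = 0.2702.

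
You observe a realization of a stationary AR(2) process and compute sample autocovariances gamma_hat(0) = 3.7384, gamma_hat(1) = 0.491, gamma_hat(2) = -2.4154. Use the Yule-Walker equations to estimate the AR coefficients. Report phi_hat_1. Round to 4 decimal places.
\hat\phi_{1} = 0.2200

The Yule-Walker equations for an AR(p) process read, in matrix form,
  Gamma_p phi = r_p,   with   (Gamma_p)_{ij} = gamma(|i - j|),
                       (r_p)_i = gamma(i),   i,j = 1..p.
Substitute the sample gammas (Toeplitz matrix and right-hand side of size 2):
  Gamma_p = [[3.7384, 0.491], [0.491, 3.7384]]
  r_p     = [0.491, -2.4154]
Written out:
  3.7384 phi_1 + 0.491 phi_2 = 0.491
  0.491 phi_1 + 3.7384 phi_2 = -2.4154
Solve by Cramer's rule:
  det = gamma(0)^2 - gamma(1)^2 = (3.7384)^2 - (0.491)^2 = 13.97563456 - 0.241081 = 13.73455356
  phi_hat_1 = [gamma(1) gamma(0) - gamma(1) gamma(2)] / det = [(0.491)(3.7384) - (0.491)(-2.4154)] / 13.73455356 = 3.0215158 / 13.73455356 = 0.22
  phi_hat_2 = [gamma(0) gamma(2) - gamma(1)^2] / det = [(3.7384)(-2.4154) - (0.491)^2] / 13.73455356 = -9.27081236 / 13.73455356 = -0.675
So phi_hat = [0.2200, -0.6750].
Therefore phi_hat_1 = 0.2200.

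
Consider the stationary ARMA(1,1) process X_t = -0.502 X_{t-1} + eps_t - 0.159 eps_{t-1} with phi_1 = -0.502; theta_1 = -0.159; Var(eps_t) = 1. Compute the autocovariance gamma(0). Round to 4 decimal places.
\gamma(0) = 1.5841

Multiply the model equation by X_{t-k} and take expectations. With theta_0 = psi_0 = 1 and psi_j the MA(infinity) weights, this gives
  gamma(k) - sum_i phi_i gamma(k-i) = c_k,
  c_k = sigma^2 * sum_{j=k..q} theta_j psi_{j-k}   (c_k = 0 for k > q),
using gamma(-m) = gamma(m).
psi-weights needed (psi_j = theta_j + sum_i phi_i psi_{j-i}):
  psi_1 = theta_1 + phi_1 = -0.159 + (-0.502) = -0.661
Right-hand sides:
  c_0 = sigma^2 (1 + theta_1 psi_1) = 1 * (1 + (-0.159)(-0.661)) = 1 * 1.105099 = 1.105099
  c_1 = sigma^2 theta_1 = 1 * (-0.159) = -0.159
  c_2 = 0
Equations for k = 0 and k = 1 (AR order 1):
  gamma(0) = phi_1 gamma(1) + c_0
  gamma(1) = phi_1 gamma(0) + c_1
Substituting the second into the first: gamma(0) (1 - phi_1^2) = c_0 + phi_1 c_1, so
  gamma(0) = (c_0 + phi_1 c_1) / (1 - phi_1^2) = (1.105099 + (-0.502)(-0.159)) / (1 - (-0.502)^2) = 1.184917 / 0.747996 = 1.584122.
Therefore gamma(0) = 1.5841 (to 4 decimal places).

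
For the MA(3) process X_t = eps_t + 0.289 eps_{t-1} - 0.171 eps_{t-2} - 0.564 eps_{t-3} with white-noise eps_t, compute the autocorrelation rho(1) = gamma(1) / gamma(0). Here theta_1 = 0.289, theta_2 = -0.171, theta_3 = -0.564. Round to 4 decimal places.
\rho(1) = 0.2348

For an MA(q) process with theta_0 = 1, the autocovariance is
  gamma(k) = sigma^2 * sum_{i=0..q-k} theta_i * theta_{i+k},
and rho(k) = gamma(k) / gamma(0). Sigma^2 cancels.
  numerator   = (1)*(0.289) + (0.289)*(-0.171) + (-0.171)*(-0.564) = 0.336025.
  denominator = (1)^2 + (0.289)^2 + (-0.171)^2 + (-0.564)^2 = 1.430858.
  rho(1) = 0.336025 / 1.430858 = 0.2348.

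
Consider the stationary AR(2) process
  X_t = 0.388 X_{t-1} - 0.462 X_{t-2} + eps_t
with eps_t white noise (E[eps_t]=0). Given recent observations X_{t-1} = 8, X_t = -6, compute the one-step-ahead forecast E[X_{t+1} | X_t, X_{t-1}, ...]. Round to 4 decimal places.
E[X_{t+1} \mid \mathcal F_t] = -6.0240

For an AR(p) model X_t = c + sum_i phi_i X_{t-i} + eps_t, the
one-step-ahead conditional mean is
  E[X_{t+1} | X_t, ...] = c + sum_i phi_i X_{t+1-i}.
Substitute known values:
  E[X_{t+1} | ...] = (0.388) * (-6) + (-0.462) * (8)
                   = -6.0240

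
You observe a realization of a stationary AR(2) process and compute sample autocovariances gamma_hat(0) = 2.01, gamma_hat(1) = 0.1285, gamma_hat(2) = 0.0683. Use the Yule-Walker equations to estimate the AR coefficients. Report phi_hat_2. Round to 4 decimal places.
\hat\phi_{2} = 0.0300

The Yule-Walker equations for an AR(p) process read, in matrix form,
  Gamma_p phi = r_p,   with   (Gamma_p)_{ij} = gamma(|i - j|),
                       (r_p)_i = gamma(i),   i,j = 1..p.
Substitute the sample gammas (Toeplitz matrix and right-hand side of size 2):
  Gamma_p = [[2.01, 0.1285], [0.1285, 2.01]]
  r_p     = [0.1285, 0.0683]
Written out:
  2.01 phi_1 + 0.1285 phi_2 = 0.1285
  0.1285 phi_1 + 2.01 phi_2 = 0.0683
Solve by Cramer's rule:
  det = gamma(0)^2 - gamma(1)^2 = (2.01)^2 - (0.1285)^2 = 4.0401 - 0.01651225 = 4.02358775
  phi_hat_1 = [gamma(1) gamma(0) - gamma(1) gamma(2)] / det = [(0.1285)(2.01) - (0.1285)(0.0683)] / 4.02358775 = 0.24950845 / 4.02358775 = 0.062
  phi_hat_2 = [gamma(0) gamma(2) - gamma(1)^2] / det = [(2.01)(0.0683) - (0.1285)^2] / 4.02358775 = 0.12077075 / 4.02358775 = 0.03
So phi_hat = [0.0620, 0.0300].
Therefore phi_hat_2 = 0.0300.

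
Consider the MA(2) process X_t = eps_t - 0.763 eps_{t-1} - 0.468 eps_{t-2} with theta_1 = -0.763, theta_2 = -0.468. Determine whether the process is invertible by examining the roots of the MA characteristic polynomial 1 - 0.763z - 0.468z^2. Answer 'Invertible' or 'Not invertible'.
\text{Not invertible}

The MA(q) characteristic polynomial is P(z) = 1 - 0.763z - 0.468z^2.
Invertibility requires all roots to lie outside the unit circle, i.e. |z| > 1 for every root.
Set 1 + (-0.763) z + (-0.468) z^2 = 0, i.e. a z^2 + b z + c = 0 with a = -0.468, b = -0.763, c = 1.
Discriminant D = b^2 - 4ac = (-0.763)^2 - 4*(-0.468)*1 = 0.582169 - (-1.872) = 2.454169.
D >= 0, so the roots are real: z = (-b +/- sqrt(D)) / (2a) = (0.763 +/- 1.566579) / (-0.936).
  z_1 = (0.763 + 1.566579) / (-0.936) = -2.4889,   |z_1| = 2.4889.
  z_2 = (0.763 - 1.566579) / (-0.936) = 0.8585,   |z_2| = 0.8585.
Moduli of all roots: 2.4889, 0.8585.
All moduli strictly greater than 1? No.
Verdict: Not invertible.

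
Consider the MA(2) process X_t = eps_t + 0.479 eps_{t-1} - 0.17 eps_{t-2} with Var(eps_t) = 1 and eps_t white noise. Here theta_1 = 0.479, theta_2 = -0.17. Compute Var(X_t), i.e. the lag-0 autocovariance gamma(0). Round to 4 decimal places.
\gamma(0) = 1.2583

For an MA(q) process X_t = eps_t + sum_i theta_i eps_{t-i} with
Var(eps_t) = sigma^2, the variance is
  gamma(0) = sigma^2 * (1 + sum_i theta_i^2).
  sum_i theta_i^2 = (0.479)^2 + (-0.17)^2 = 0.229441 + 0.0289 = 0.258341.
  gamma(0) = 1 * (1 + 0.258341) = 1 * 1.258341 = 1.258341, which rounds to 1.2583.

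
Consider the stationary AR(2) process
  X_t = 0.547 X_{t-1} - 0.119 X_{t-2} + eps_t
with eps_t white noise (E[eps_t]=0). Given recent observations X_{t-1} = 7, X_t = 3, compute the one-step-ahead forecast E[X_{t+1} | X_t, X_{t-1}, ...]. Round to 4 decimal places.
E[X_{t+1} \mid \mathcal F_t] = 0.8080

For an AR(p) model X_t = c + sum_i phi_i X_{t-i} + eps_t, the
one-step-ahead conditional mean is
  E[X_{t+1} | X_t, ...] = c + sum_i phi_i X_{t+1-i}.
Substitute known values:
  E[X_{t+1} | ...] = (0.547) * (3) + (-0.119) * (7)
                   = 0.8080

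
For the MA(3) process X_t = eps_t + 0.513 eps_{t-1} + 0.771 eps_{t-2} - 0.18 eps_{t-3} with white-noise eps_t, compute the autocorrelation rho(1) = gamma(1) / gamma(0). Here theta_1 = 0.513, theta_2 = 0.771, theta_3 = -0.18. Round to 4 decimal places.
\rho(1) = 0.4073

For an MA(q) process with theta_0 = 1, the autocovariance is
  gamma(k) = sigma^2 * sum_{i=0..q-k} theta_i * theta_{i+k},
and rho(k) = gamma(k) / gamma(0). Sigma^2 cancels.
  numerator   = (1)*(0.513) + (0.513)*(0.771) + (0.771)*(-0.18) = 0.769743.
  denominator = (1)^2 + (0.513)^2 + (0.771)^2 + (-0.18)^2 = 1.89001.
  rho(1) = 0.769743 / 1.89001 = 0.4073.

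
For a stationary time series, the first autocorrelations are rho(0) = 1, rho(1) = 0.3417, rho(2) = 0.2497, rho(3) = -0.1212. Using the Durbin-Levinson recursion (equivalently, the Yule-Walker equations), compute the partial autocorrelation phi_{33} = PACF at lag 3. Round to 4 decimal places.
\phi_{33} = -0.2839

The PACF at lag k is phi_{kk}, the last component of the solution
to the Yule-Walker system G_k phi = r_k where
  (G_k)_{ij} = rho(|i - j|), (r_k)_i = rho(i), i,j = 1..k.
Equivalently, Durbin-Levinson gives phi_{kk} iteratively:
  phi_{11} = rho(1)
  phi_{kk} = [rho(k) - sum_{j=1..k-1} phi_{k-1,j} rho(k-j)]
            / [1 - sum_{j=1..k-1} phi_{k-1,j} rho(j)],
  phi_{k,j} = phi_{k-1,j} - phi_{kk} phi_{k-1,k-j},  j = 1..k-1.
Step k = 1:
  phi_11 = rho(1) = 0.3417.
Step k = 2:
  phi_22 = [rho(2) - phi_11 rho(1)] / [1 - phi_11 rho(1)] = [0.2497 - (0.3417)(0.3417)] / [1 - (0.3417)(0.3417)]
         = 0.13294111 / 0.88324111 = 0.150515.
  Update: phi_21 = phi_11 - phi_22 phi_11 = 0.3417 - (0.150515)(0.3417) = 0.290269.
Step k = 3:
  phi_33 = [rho(3) - phi_21 rho(2) - phi_22 rho(1)] / [1 - phi_21 rho(1) - phi_22 rho(2)]
    numerator   = -0.1212 - (0.290269)(0.2497) - (0.150515)(0.3417) = -0.24511117
    denominator = 1 - (0.290269)(0.3417) - (0.150515)(0.2497) = 0.86323147
  phi_33 = -0.24511117 / 0.86323147 = -0.2839.
Therefore phi_{33} = -0.2839.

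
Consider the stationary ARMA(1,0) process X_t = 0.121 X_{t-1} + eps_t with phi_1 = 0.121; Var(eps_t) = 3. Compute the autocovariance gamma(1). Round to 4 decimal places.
\gamma(1) = 0.3684

Multiply the model equation by X_{t-k} and take expectations. With theta_0 = psi_0 = 1 and psi_j the MA(infinity) weights, this gives
  gamma(k) - sum_i phi_i gamma(k-i) = c_k,
  c_k = sigma^2 * sum_{j=k..q} theta_j psi_{j-k}   (c_k = 0 for k > q),
using gamma(-m) = gamma(m).
Pure AR (q = 0): c_0 = sigma^2 = 3, c_k = 0 for k >= 1.
Equations for k = 0 and k = 1 (AR order 1):
  gamma(0) = phi_1 gamma(1) + c_0
  gamma(1) = phi_1 gamma(0) + c_1
Substituting the second into the first: gamma(0) (1 - phi_1^2) = c_0 + phi_1 c_1, so
  gamma(0) = c_0 / (1 - phi_1^2) = 3 / (1 - (0.121)^2) = 3 / 0.985359 = 3.044576.
  gamma(1) = phi_1 gamma(0) = (0.121)(3.044576) = 0.368394.
Therefore gamma(1) = 0.3684 (to 4 decimal places).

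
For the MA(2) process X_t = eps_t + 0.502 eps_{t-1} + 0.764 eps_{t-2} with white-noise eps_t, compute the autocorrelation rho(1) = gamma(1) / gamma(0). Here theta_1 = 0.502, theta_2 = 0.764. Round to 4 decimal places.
\rho(1) = 0.4824

For an MA(q) process with theta_0 = 1, the autocovariance is
  gamma(k) = sigma^2 * sum_{i=0..q-k} theta_i * theta_{i+k},
and rho(k) = gamma(k) / gamma(0). Sigma^2 cancels.
  numerator   = (1)*(0.502) + (0.502)*(0.764) = 0.885528.
  denominator = (1)^2 + (0.502)^2 + (0.764)^2 = 1.8357.
  rho(1) = 0.885528 / 1.8357 = 0.4824.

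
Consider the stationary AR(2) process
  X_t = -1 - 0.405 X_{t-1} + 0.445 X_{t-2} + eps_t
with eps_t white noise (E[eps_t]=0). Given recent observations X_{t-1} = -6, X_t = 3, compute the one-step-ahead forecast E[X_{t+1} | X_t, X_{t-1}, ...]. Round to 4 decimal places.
E[X_{t+1} \mid \mathcal F_t] = -4.8850

For an AR(p) model X_t = c + sum_i phi_i X_{t-i} + eps_t, the
one-step-ahead conditional mean is
  E[X_{t+1} | X_t, ...] = c + sum_i phi_i X_{t+1-i}.
Substitute known values:
  E[X_{t+1} | ...] = -1 + (-0.405) * (3) + (0.445) * (-6)
                   = -4.8850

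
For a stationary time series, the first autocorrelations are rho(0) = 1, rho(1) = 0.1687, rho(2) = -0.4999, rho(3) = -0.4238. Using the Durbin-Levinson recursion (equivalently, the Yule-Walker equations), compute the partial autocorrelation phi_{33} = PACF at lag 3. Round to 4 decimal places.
\phi_{33} = -0.2950

The PACF at lag k is phi_{kk}, the last component of the solution
to the Yule-Walker system G_k phi = r_k where
  (G_k)_{ij} = rho(|i - j|), (r_k)_i = rho(i), i,j = 1..k.
Equivalently, Durbin-Levinson gives phi_{kk} iteratively:
  phi_{11} = rho(1)
  phi_{kk} = [rho(k) - sum_{j=1..k-1} phi_{k-1,j} rho(k-j)]
            / [1 - sum_{j=1..k-1} phi_{k-1,j} rho(j)],
  phi_{k,j} = phi_{k-1,j} - phi_{kk} phi_{k-1,k-j},  j = 1..k-1.
Step k = 1:
  phi_11 = rho(1) = 0.1687.
Step k = 2:
  phi_22 = [rho(2) - phi_11 rho(1)] / [1 - phi_11 rho(1)] = [-0.4999 - (0.1687)(0.1687)] / [1 - (0.1687)(0.1687)]
         = -0.52835969 / 0.97154031 = -0.543837.
  Update: phi_21 = phi_11 - phi_22 phi_11 = 0.1687 - (-0.543837)(0.1687) = 0.260445.
Step k = 3:
  phi_33 = [rho(3) - phi_21 rho(2) - phi_22 rho(1)] / [1 - phi_21 rho(1) - phi_22 rho(2)]
    numerator   = -0.4238 - (0.260445)(-0.4999) - (-0.543837)(0.1687) = -0.20185806
    denominator = 1 - (0.260445)(0.1687) - (-0.543837)(-0.4999) = 0.68419869
  phi_33 = -0.20185806 / 0.68419869 = -0.295.
Therefore phi_{33} = -0.2950.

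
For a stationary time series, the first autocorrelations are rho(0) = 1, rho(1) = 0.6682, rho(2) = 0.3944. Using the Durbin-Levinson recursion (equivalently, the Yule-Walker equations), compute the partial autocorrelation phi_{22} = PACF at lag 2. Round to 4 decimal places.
\phi_{22} = -0.0941

The PACF at lag k is phi_{kk}, the last component of the solution
to the Yule-Walker system G_k phi = r_k where
  (G_k)_{ij} = rho(|i - j|), (r_k)_i = rho(i), i,j = 1..k.
Equivalently, Durbin-Levinson gives phi_{kk} iteratively:
  phi_{11} = rho(1)
  phi_{kk} = [rho(k) - sum_{j=1..k-1} phi_{k-1,j} rho(k-j)]
            / [1 - sum_{j=1..k-1} phi_{k-1,j} rho(j)],
  phi_{k,j} = phi_{k-1,j} - phi_{kk} phi_{k-1,k-j},  j = 1..k-1.
Step k = 1:
  phi_11 = rho(1) = 0.6682.
Step k = 2:
  phi_22 = [rho(2) - phi_11 rho(1)] / [1 - phi_11 rho(1)] = [0.3944 - (0.6682)(0.6682)] / [1 - (0.6682)(0.6682)]
         = -0.05209124 / 0.55350876 = -0.0941.
Therefore phi_{22} = -0.0941.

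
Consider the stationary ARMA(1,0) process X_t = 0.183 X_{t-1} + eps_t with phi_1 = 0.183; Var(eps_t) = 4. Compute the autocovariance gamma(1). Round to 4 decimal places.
\gamma(1) = 0.7574

Multiply the model equation by X_{t-k} and take expectations. With theta_0 = psi_0 = 1 and psi_j the MA(infinity) weights, this gives
  gamma(k) - sum_i phi_i gamma(k-i) = c_k,
  c_k = sigma^2 * sum_{j=k..q} theta_j psi_{j-k}   (c_k = 0 for k > q),
using gamma(-m) = gamma(m).
Pure AR (q = 0): c_0 = sigma^2 = 4, c_k = 0 for k >= 1.
Equations for k = 0 and k = 1 (AR order 1):
  gamma(0) = phi_1 gamma(1) + c_0
  gamma(1) = phi_1 gamma(0) + c_1
Substituting the second into the first: gamma(0) (1 - phi_1^2) = c_0 + phi_1 c_1, so
  gamma(0) = c_0 / (1 - phi_1^2) = 4 / (1 - (0.183)^2) = 4 / 0.966511 = 4.138597.
  gamma(1) = phi_1 gamma(0) = (0.183)(4.138597) = 0.757363.
Therefore gamma(1) = 0.7574 (to 4 decimal places).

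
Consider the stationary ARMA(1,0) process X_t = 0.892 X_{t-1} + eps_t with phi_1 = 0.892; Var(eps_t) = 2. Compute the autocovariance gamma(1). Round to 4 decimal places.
\gamma(1) = 8.7307

Multiply the model equation by X_{t-k} and take expectations. With theta_0 = psi_0 = 1 and psi_j the MA(infinity) weights, this gives
  gamma(k) - sum_i phi_i gamma(k-i) = c_k,
  c_k = sigma^2 * sum_{j=k..q} theta_j psi_{j-k}   (c_k = 0 for k > q),
using gamma(-m) = gamma(m).
Pure AR (q = 0): c_0 = sigma^2 = 2, c_k = 0 for k >= 1.
Equations for k = 0 and k = 1 (AR order 1):
  gamma(0) = phi_1 gamma(1) + c_0
  gamma(1) = phi_1 gamma(0) + c_1
Substituting the second into the first: gamma(0) (1 - phi_1^2) = c_0 + phi_1 c_1, so
  gamma(0) = c_0 / (1 - phi_1^2) = 2 / (1 - (0.892)^2) = 2 / 0.204336 = 9.7878.
  gamma(1) = phi_1 gamma(0) = (0.892)(9.7878) = 8.730718.
Therefore gamma(1) = 8.7307 (to 4 decimal places).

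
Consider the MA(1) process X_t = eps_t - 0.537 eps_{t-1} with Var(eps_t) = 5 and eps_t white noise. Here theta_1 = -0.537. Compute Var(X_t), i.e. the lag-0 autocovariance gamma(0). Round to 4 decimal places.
\gamma(0) = 6.4418

For an MA(q) process X_t = eps_t + sum_i theta_i eps_{t-i} with
Var(eps_t) = sigma^2, the variance is
  gamma(0) = sigma^2 * (1 + sum_i theta_i^2).
  sum_i theta_i^2 = (-0.537)^2 = 0.288369.
  gamma(0) = 5 * (1 + 0.288369) = 5 * 1.288369 = 6.441845, which rounds to 6.4418.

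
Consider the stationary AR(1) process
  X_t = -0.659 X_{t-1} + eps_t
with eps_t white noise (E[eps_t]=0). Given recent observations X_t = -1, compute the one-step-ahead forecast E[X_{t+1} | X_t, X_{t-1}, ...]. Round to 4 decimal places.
E[X_{t+1} \mid \mathcal F_t] = 0.6590

For an AR(p) model X_t = c + sum_i phi_i X_{t-i} + eps_t, the
one-step-ahead conditional mean is
  E[X_{t+1} | X_t, ...] = c + sum_i phi_i X_{t+1-i}.
Substitute known values:
  E[X_{t+1} | ...] = (-0.659) * (-1)
                   = 0.6590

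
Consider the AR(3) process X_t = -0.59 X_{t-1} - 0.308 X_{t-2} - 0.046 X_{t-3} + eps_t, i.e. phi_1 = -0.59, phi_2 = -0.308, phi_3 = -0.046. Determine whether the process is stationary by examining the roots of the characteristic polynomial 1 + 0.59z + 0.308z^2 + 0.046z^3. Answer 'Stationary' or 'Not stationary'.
\text{Stationary}

The AR(p) characteristic polynomial is P(z) = 1 + 0.59z + 0.308z^2 + 0.046z^3.
Stationarity requires all roots to lie outside the unit circle, i.e. |z| > 1 for every root.
Degree 3: look for a simple real root z0 first, then factor out (1 - z/z0) and solve the remaining quadratic.
Testing z0 = -5: P(-5) = 1 + (0.59)(-5) + (0.308)(-5)^2 + (0.046)(-5)^3
  = 1 + (-2.95) + (7.7) + (-5.75) = 0.  So z_0 = -5 is a root, |z_0| = 5.
Divide out the factor (1 + 0.2 z) = (1 - z/z0) (since 1/z0 = -0.2):
  P(z) = (1 + 0.2 z)(1 + (0.39) z + (0.23) z^2)
  [check: z-coef 0.39 - (-0.2) = 0.59; z^2-coef 0.23 - (-0.2)(0.39) = 0.308; z^3-coef -(-0.2)(0.23) = 0.046.]
Remaining roots from the quadratic factor 1 + (0.39) z + (0.23) z^2:
  Set 1 + (0.39) z + (0.23) z^2 = 0, i.e. a z^2 + b z + c = 0 with a = 0.23, b = 0.39, c = 1.
  Discriminant D = b^2 - 4ac = (0.39)^2 - 4*(0.23)*1 = 0.1521 - (0.92) = -0.7679.
  D < 0, so the roots are the complex-conjugate pair z = (-b +/- i sqrt(-D)) / (2a) = -0.8478 +/- 1.905i.
  For a conjugate pair |z|^2 = z * conj(z) = (product of roots) = c/a = 1/(0.23) = 4.347826, so |z| = sqrt(4.347826) = 2.0851 for both roots.
Moduli of all roots: 5.0000, 2.0851, 2.0851.
All moduli strictly greater than 1? Yes.
Verdict: Stationary.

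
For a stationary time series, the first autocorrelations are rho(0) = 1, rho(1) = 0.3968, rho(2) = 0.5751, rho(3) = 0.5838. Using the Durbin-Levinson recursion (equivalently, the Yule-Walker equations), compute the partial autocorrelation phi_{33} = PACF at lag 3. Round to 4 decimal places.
\phi_{33} = 0.4280

The PACF at lag k is phi_{kk}, the last component of the solution
to the Yule-Walker system G_k phi = r_k where
  (G_k)_{ij} = rho(|i - j|), (r_k)_i = rho(i), i,j = 1..k.
Equivalently, Durbin-Levinson gives phi_{kk} iteratively:
  phi_{11} = rho(1)
  phi_{kk} = [rho(k) - sum_{j=1..k-1} phi_{k-1,j} rho(k-j)]
            / [1 - sum_{j=1..k-1} phi_{k-1,j} rho(j)],
  phi_{k,j} = phi_{k-1,j} - phi_{kk} phi_{k-1,k-j},  j = 1..k-1.
Step k = 1:
  phi_11 = rho(1) = 0.3968.
Step k = 2:
  phi_22 = [rho(2) - phi_11 rho(1)] / [1 - phi_11 rho(1)] = [0.5751 - (0.3968)(0.3968)] / [1 - (0.3968)(0.3968)]
         = 0.41764976 / 0.84254976 = 0.495697.
  Update: phi_21 = phi_11 - phi_22 phi_11 = 0.3968 - (0.495697)(0.3968) = 0.200107.
Step k = 3:
  phi_33 = [rho(3) - phi_21 rho(2) - phi_22 rho(1)] / [1 - phi_21 rho(1) - phi_22 rho(2)]
    numerator   = 0.5838 - (0.200107)(0.5751) - (0.495697)(0.3968) = 0.27202557
    denominator = 1 - (0.200107)(0.3968) - (0.495697)(0.5751) = 0.63552184
  phi_33 = 0.27202557 / 0.63552184 = 0.428.
Therefore phi_{33} = 0.4280.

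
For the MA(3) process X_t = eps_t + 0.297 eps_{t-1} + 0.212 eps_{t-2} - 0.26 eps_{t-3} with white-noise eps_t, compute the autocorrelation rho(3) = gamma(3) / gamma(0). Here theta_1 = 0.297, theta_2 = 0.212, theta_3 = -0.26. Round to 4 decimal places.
\rho(3) = -0.2165

For an MA(q) process with theta_0 = 1, the autocovariance is
  gamma(k) = sigma^2 * sum_{i=0..q-k} theta_i * theta_{i+k},
and rho(k) = gamma(k) / gamma(0). Sigma^2 cancels.
  numerator   = (1)*(-0.26) = -0.26.
  denominator = (1)^2 + (0.297)^2 + (0.212)^2 + (-0.26)^2 = 1.200753.
  rho(3) = -0.26 / 1.200753 = -0.2165.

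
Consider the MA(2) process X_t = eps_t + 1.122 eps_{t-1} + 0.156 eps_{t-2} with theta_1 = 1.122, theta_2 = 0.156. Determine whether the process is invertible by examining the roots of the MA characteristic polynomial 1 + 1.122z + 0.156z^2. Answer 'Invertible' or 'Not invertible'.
\text{Invertible}

The MA(q) characteristic polynomial is P(z) = 1 + 1.122z + 0.156z^2.
Invertibility requires all roots to lie outside the unit circle, i.e. |z| > 1 for every root.
Set 1 + (1.122) z + (0.156) z^2 = 0, i.e. a z^2 + b z + c = 0 with a = 0.156, b = 1.122, c = 1.
Discriminant D = b^2 - 4ac = (1.122)^2 - 4*(0.156)*1 = 1.258884 - (0.624) = 0.634884.
D >= 0, so the roots are real: z = (-b +/- sqrt(D)) / (2a) = (-1.122 +/- 0.796796) / (0.312).
  z_1 = (-1.122 + 0.796796) / (0.312) = -1.0423,   |z_1| = 1.0423.
  z_2 = (-1.122 - 0.796796) / (0.312) = -6.15,   |z_2| = 6.15.
Moduli of all roots: 1.0423, 6.1500.
All moduli strictly greater than 1? Yes.
Verdict: Invertible.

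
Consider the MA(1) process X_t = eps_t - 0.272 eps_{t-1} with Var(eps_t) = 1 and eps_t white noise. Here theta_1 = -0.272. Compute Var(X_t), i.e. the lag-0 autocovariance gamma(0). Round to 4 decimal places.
\gamma(0) = 1.0740

For an MA(q) process X_t = eps_t + sum_i theta_i eps_{t-i} with
Var(eps_t) = sigma^2, the variance is
  gamma(0) = sigma^2 * (1 + sum_i theta_i^2).
  sum_i theta_i^2 = (-0.272)^2 = 0.073984.
  gamma(0) = 1 * (1 + 0.073984) = 1 * 1.073984 = 1.073984, which rounds to 1.0740.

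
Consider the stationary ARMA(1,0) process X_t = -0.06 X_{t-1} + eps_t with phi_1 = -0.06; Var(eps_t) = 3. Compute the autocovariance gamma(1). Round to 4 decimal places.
\gamma(1) = -0.1807

Multiply the model equation by X_{t-k} and take expectations. With theta_0 = psi_0 = 1 and psi_j the MA(infinity) weights, this gives
  gamma(k) - sum_i phi_i gamma(k-i) = c_k,
  c_k = sigma^2 * sum_{j=k..q} theta_j psi_{j-k}   (c_k = 0 for k > q),
using gamma(-m) = gamma(m).
Pure AR (q = 0): c_0 = sigma^2 = 3, c_k = 0 for k >= 1.
Equations for k = 0 and k = 1 (AR order 1):
  gamma(0) = phi_1 gamma(1) + c_0
  gamma(1) = phi_1 gamma(0) + c_1
Substituting the second into the first: gamma(0) (1 - phi_1^2) = c_0 + phi_1 c_1, so
  gamma(0) = c_0 / (1 - phi_1^2) = 3 / (1 - (-0.06)^2) = 3 / 0.9964 = 3.010839.
  gamma(1) = phi_1 gamma(0) = (-0.06)(3.010839) = -0.18065.
Therefore gamma(1) = -0.1807 (to 4 decimal places).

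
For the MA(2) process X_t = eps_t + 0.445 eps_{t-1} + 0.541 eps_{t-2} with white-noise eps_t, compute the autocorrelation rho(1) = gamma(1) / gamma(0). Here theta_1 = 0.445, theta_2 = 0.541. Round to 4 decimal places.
\rho(1) = 0.4600

For an MA(q) process with theta_0 = 1, the autocovariance is
  gamma(k) = sigma^2 * sum_{i=0..q-k} theta_i * theta_{i+k},
and rho(k) = gamma(k) / gamma(0). Sigma^2 cancels.
  numerator   = (1)*(0.445) + (0.445)*(0.541) = 0.685745.
  denominator = (1)^2 + (0.445)^2 + (0.541)^2 = 1.490706.
  rho(1) = 0.685745 / 1.490706 = 0.4600.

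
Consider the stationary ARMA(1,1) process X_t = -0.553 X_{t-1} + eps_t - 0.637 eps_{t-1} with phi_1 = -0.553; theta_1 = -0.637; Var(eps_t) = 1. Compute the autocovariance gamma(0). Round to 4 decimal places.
\gamma(0) = 3.0399

Multiply the model equation by X_{t-k} and take expectations. With theta_0 = psi_0 = 1 and psi_j the MA(infinity) weights, this gives
  gamma(k) - sum_i phi_i gamma(k-i) = c_k,
  c_k = sigma^2 * sum_{j=k..q} theta_j psi_{j-k}   (c_k = 0 for k > q),
using gamma(-m) = gamma(m).
psi-weights needed (psi_j = theta_j + sum_i phi_i psi_{j-i}):
  psi_1 = theta_1 + phi_1 = -0.637 + (-0.553) = -1.19
Right-hand sides:
  c_0 = sigma^2 (1 + theta_1 psi_1) = 1 * (1 + (-0.637)(-1.19)) = 1 * 1.75803 = 1.75803
  c_1 = sigma^2 theta_1 = 1 * (-0.637) = -0.637
  c_2 = 0
Equations for k = 0 and k = 1 (AR order 1):
  gamma(0) = phi_1 gamma(1) + c_0
  gamma(1) = phi_1 gamma(0) + c_1
Substituting the second into the first: gamma(0) (1 - phi_1^2) = c_0 + phi_1 c_1, so
  gamma(0) = (c_0 + phi_1 c_1) / (1 - phi_1^2) = (1.75803 + (-0.553)(-0.637)) / (1 - (-0.553)^2) = 2.110291 / 0.694191 = 3.039928.
Therefore gamma(0) = 3.0399 (to 4 decimal places).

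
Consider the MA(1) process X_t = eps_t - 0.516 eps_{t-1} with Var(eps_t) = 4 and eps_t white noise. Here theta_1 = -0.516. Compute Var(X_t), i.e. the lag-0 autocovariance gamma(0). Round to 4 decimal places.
\gamma(0) = 5.0650

For an MA(q) process X_t = eps_t + sum_i theta_i eps_{t-i} with
Var(eps_t) = sigma^2, the variance is
  gamma(0) = sigma^2 * (1 + sum_i theta_i^2).
  sum_i theta_i^2 = (-0.516)^2 = 0.266256.
  gamma(0) = 4 * (1 + 0.266256) = 4 * 1.266256 = 5.065024, which rounds to 5.0650.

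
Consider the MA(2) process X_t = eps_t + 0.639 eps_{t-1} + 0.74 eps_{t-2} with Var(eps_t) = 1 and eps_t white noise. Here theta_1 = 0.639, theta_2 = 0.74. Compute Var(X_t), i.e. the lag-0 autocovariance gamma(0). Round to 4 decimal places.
\gamma(0) = 1.9559

For an MA(q) process X_t = eps_t + sum_i theta_i eps_{t-i} with
Var(eps_t) = sigma^2, the variance is
  gamma(0) = sigma^2 * (1 + sum_i theta_i^2).
  sum_i theta_i^2 = (0.639)^2 + (0.74)^2 = 0.408321 + 0.5476 = 0.955921.
  gamma(0) = 1 * (1 + 0.955921) = 1 * 1.955921 = 1.955921, which rounds to 1.9559.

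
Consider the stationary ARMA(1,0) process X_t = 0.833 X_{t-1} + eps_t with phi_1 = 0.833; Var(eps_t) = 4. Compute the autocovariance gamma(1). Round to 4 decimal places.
\gamma(1) = 10.8849

Multiply the model equation by X_{t-k} and take expectations. With theta_0 = psi_0 = 1 and psi_j the MA(infinity) weights, this gives
  gamma(k) - sum_i phi_i gamma(k-i) = c_k,
  c_k = sigma^2 * sum_{j=k..q} theta_j psi_{j-k}   (c_k = 0 for k > q),
using gamma(-m) = gamma(m).
Pure AR (q = 0): c_0 = sigma^2 = 4, c_k = 0 for k >= 1.
Equations for k = 0 and k = 1 (AR order 1):
  gamma(0) = phi_1 gamma(1) + c_0
  gamma(1) = phi_1 gamma(0) + c_1
Substituting the second into the first: gamma(0) (1 - phi_1^2) = c_0 + phi_1 c_1, so
  gamma(0) = c_0 / (1 - phi_1^2) = 4 / (1 - (0.833)^2) = 4 / 0.306111 = 13.067155.
  gamma(1) = phi_1 gamma(0) = (0.833)(13.067155) = 10.88494.
Therefore gamma(1) = 10.8849 (to 4 decimal places).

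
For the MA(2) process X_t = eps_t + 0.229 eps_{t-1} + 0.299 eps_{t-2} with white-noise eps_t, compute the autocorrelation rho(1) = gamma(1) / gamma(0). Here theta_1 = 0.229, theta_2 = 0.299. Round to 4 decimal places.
\rho(1) = 0.2605

For an MA(q) process with theta_0 = 1, the autocovariance is
  gamma(k) = sigma^2 * sum_{i=0..q-k} theta_i * theta_{i+k},
and rho(k) = gamma(k) / gamma(0). Sigma^2 cancels.
  numerator   = (1)*(0.229) + (0.229)*(0.299) = 0.297471.
  denominator = (1)^2 + (0.229)^2 + (0.299)^2 = 1.141842.
  rho(1) = 0.297471 / 1.141842 = 0.2605.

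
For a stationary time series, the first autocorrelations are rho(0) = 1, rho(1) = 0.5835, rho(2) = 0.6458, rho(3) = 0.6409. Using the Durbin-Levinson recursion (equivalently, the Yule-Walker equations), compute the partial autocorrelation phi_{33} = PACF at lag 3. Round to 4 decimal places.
\phi_{33} = 0.3250

The PACF at lag k is phi_{kk}, the last component of the solution
to the Yule-Walker system G_k phi = r_k where
  (G_k)_{ij} = rho(|i - j|), (r_k)_i = rho(i), i,j = 1..k.
Equivalently, Durbin-Levinson gives phi_{kk} iteratively:
  phi_{11} = rho(1)
  phi_{kk} = [rho(k) - sum_{j=1..k-1} phi_{k-1,j} rho(k-j)]
            / [1 - sum_{j=1..k-1} phi_{k-1,j} rho(j)],
  phi_{k,j} = phi_{k-1,j} - phi_{kk} phi_{k-1,k-j},  j = 1..k-1.
Step k = 1:
  phi_11 = rho(1) = 0.5835.
Step k = 2:
  phi_22 = [rho(2) - phi_11 rho(1)] / [1 - phi_11 rho(1)] = [0.6458 - (0.5835)(0.5835)] / [1 - (0.5835)(0.5835)]
         = 0.30532775 / 0.65952775 = 0.462949.
  Update: phi_21 = phi_11 - phi_22 phi_11 = 0.5835 - (0.462949)(0.5835) = 0.313369.
Step k = 3:
  phi_33 = [rho(3) - phi_21 rho(2) - phi_22 rho(1)] / [1 - phi_21 rho(1) - phi_22 rho(2)]
    numerator   = 0.6409 - (0.313369)(0.6458) - (0.462949)(0.5835) = 0.16839538
    denominator = 1 - (0.313369)(0.5835) - (0.462949)(0.6458) = 0.51817656
  phi_33 = 0.16839538 / 0.51817656 = 0.325.
Therefore phi_{33} = 0.3250.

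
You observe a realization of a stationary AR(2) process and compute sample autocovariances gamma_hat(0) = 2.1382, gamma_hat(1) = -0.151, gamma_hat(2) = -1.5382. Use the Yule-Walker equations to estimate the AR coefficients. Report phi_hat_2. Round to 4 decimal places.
\hat\phi_{2} = -0.7280

The Yule-Walker equations for an AR(p) process read, in matrix form,
  Gamma_p phi = r_p,   with   (Gamma_p)_{ij} = gamma(|i - j|),
                       (r_p)_i = gamma(i),   i,j = 1..p.
Substitute the sample gammas (Toeplitz matrix and right-hand side of size 2):
  Gamma_p = [[2.1382, -0.151], [-0.151, 2.1382]]
  r_p     = [-0.151, -1.5382]
Written out:
  2.1382 phi_1 - 0.151 phi_2 = -0.151
  -0.151 phi_1 + 2.1382 phi_2 = -1.5382
Solve by Cramer's rule:
  det = gamma(0)^2 - gamma(1)^2 = (2.1382)^2 - (-0.151)^2 = 4.57189924 - 0.022801 = 4.54909824
  phi_hat_1 = [gamma(1) gamma(0) - gamma(1) gamma(2)] / det = [(-0.151)(2.1382) - (-0.151)(-1.5382)] / 4.54909824 = -0.5551364 / 4.54909824 = -0.122
  phi_hat_2 = [gamma(0) gamma(2) - gamma(1)^2] / det = [(2.1382)(-1.5382) - (-0.151)^2] / 4.54909824 = -3.31178024 / 4.54909824 = -0.728
So phi_hat = [-0.1220, -0.7280].
Therefore phi_hat_2 = -0.7280.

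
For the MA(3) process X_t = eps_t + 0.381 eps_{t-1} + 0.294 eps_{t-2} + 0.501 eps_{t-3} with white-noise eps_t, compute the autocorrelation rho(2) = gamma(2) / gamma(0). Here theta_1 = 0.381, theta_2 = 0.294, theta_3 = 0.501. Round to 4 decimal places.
\rho(2) = 0.3270

For an MA(q) process with theta_0 = 1, the autocovariance is
  gamma(k) = sigma^2 * sum_{i=0..q-k} theta_i * theta_{i+k},
and rho(k) = gamma(k) / gamma(0). Sigma^2 cancels.
  numerator   = (1)*(0.294) + (0.381)*(0.501) = 0.484881.
  denominator = (1)^2 + (0.381)^2 + (0.294)^2 + (0.501)^2 = 1.482598.
  rho(2) = 0.484881 / 1.482598 = 0.3270.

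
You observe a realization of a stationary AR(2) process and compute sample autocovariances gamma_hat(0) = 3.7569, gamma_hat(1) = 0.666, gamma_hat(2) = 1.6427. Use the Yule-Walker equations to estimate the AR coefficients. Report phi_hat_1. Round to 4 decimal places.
\hat\phi_{1} = 0.1030

The Yule-Walker equations for an AR(p) process read, in matrix form,
  Gamma_p phi = r_p,   with   (Gamma_p)_{ij} = gamma(|i - j|),
                       (r_p)_i = gamma(i),   i,j = 1..p.
Substitute the sample gammas (Toeplitz matrix and right-hand side of size 2):
  Gamma_p = [[3.7569, 0.666], [0.666, 3.7569]]
  r_p     = [0.666, 1.6427]
Written out:
  3.7569 phi_1 + 0.666 phi_2 = 0.666
  0.666 phi_1 + 3.7569 phi_2 = 1.6427
Solve by Cramer's rule:
  det = gamma(0)^2 - gamma(1)^2 = (3.7569)^2 - (0.666)^2 = 14.11429761 - 0.443556 = 13.67074161
  phi_hat_1 = [gamma(1) gamma(0) - gamma(1) gamma(2)] / det = [(0.666)(3.7569) - (0.666)(1.6427)] / 13.67074161 = 1.4080572 / 13.67074161 = 0.103
  phi_hat_2 = [gamma(0) gamma(2) - gamma(1)^2] / det = [(3.7569)(1.6427) - (0.666)^2] / 13.67074161 = 5.72790363 / 13.67074161 = 0.419
So phi_hat = [0.1030, 0.4190].
Therefore phi_hat_1 = 0.1030.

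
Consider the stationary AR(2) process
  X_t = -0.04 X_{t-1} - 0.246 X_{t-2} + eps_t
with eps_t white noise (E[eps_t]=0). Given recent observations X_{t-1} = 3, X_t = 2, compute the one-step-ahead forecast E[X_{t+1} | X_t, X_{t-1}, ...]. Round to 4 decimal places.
E[X_{t+1} \mid \mathcal F_t] = -0.8180

For an AR(p) model X_t = c + sum_i phi_i X_{t-i} + eps_t, the
one-step-ahead conditional mean is
  E[X_{t+1} | X_t, ...] = c + sum_i phi_i X_{t+1-i}.
Substitute known values:
  E[X_{t+1} | ...] = (-0.04) * (2) + (-0.246) * (3)
                   = -0.8180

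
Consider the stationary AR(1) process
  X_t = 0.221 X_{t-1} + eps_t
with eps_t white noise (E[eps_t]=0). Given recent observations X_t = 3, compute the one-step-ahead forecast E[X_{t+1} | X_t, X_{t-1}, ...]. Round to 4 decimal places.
E[X_{t+1} \mid \mathcal F_t] = 0.6630

For an AR(p) model X_t = c + sum_i phi_i X_{t-i} + eps_t, the
one-step-ahead conditional mean is
  E[X_{t+1} | X_t, ...] = c + sum_i phi_i X_{t+1-i}.
Substitute known values:
  E[X_{t+1} | ...] = (0.221) * (3)
                   = 0.6630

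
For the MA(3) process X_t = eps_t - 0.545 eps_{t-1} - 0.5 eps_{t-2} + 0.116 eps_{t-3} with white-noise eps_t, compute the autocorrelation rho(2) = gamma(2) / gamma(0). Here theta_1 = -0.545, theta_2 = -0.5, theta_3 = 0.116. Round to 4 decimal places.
\rho(2) = -0.3609

For an MA(q) process with theta_0 = 1, the autocovariance is
  gamma(k) = sigma^2 * sum_{i=0..q-k} theta_i * theta_{i+k},
and rho(k) = gamma(k) / gamma(0). Sigma^2 cancels.
  numerator   = (1)*(-0.5) + (-0.545)*(0.116) = -0.56322.
  denominator = (1)^2 + (-0.545)^2 + (-0.5)^2 + (0.116)^2 = 1.560481.
  rho(2) = -0.56322 / 1.560481 = -0.3609.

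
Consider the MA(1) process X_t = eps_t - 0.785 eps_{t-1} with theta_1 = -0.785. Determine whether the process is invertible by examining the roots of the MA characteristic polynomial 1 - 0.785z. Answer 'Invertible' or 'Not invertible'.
\text{Invertible}

The MA(q) characteristic polynomial is P(z) = 1 - 0.785z.
Invertibility requires all roots to lie outside the unit circle, i.e. |z| > 1 for every root.
This is linear in z: 1 + (-0.785) z = 0  =>  z = -1/(-0.785) = 1.273885,  |z| = 1.273885.
Moduli of all roots: 1.2739.
All moduli strictly greater than 1? Yes.
Verdict: Invertible.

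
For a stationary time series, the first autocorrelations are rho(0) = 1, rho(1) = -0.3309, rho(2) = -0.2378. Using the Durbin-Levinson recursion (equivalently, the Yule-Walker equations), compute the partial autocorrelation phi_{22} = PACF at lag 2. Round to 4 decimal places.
\phi_{22} = -0.3900

The PACF at lag k is phi_{kk}, the last component of the solution
to the Yule-Walker system G_k phi = r_k where
  (G_k)_{ij} = rho(|i - j|), (r_k)_i = rho(i), i,j = 1..k.
Equivalently, Durbin-Levinson gives phi_{kk} iteratively:
  phi_{11} = rho(1)
  phi_{kk} = [rho(k) - sum_{j=1..k-1} phi_{k-1,j} rho(k-j)]
            / [1 - sum_{j=1..k-1} phi_{k-1,j} rho(j)],
  phi_{k,j} = phi_{k-1,j} - phi_{kk} phi_{k-1,k-j},  j = 1..k-1.
Step k = 1:
  phi_11 = rho(1) = -0.3309.
Step k = 2:
  phi_22 = [rho(2) - phi_11 rho(1)] / [1 - phi_11 rho(1)] = [-0.2378 - (-0.3309)(-0.3309)] / [1 - (-0.3309)(-0.3309)]
         = -0.34729481 / 0.89050519 = -0.39.
Therefore phi_{22} = -0.3900.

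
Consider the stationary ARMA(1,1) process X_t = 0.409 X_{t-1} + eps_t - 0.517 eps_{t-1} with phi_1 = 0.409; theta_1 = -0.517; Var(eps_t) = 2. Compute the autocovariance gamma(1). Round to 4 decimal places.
\gamma(1) = -0.2045

Multiply the model equation by X_{t-k} and take expectations. With theta_0 = psi_0 = 1 and psi_j the MA(infinity) weights, this gives
  gamma(k) - sum_i phi_i gamma(k-i) = c_k,
  c_k = sigma^2 * sum_{j=k..q} theta_j psi_{j-k}   (c_k = 0 for k > q),
using gamma(-m) = gamma(m).
psi-weights needed (psi_j = theta_j + sum_i phi_i psi_{j-i}):
  psi_1 = theta_1 + phi_1 = -0.517 + (0.409) = -0.108
Right-hand sides:
  c_0 = sigma^2 (1 + theta_1 psi_1) = 2 * (1 + (-0.517)(-0.108)) = 2 * 1.055836 = 2.111672
  c_1 = sigma^2 theta_1 = 2 * (-0.517) = -1.034
  c_2 = 0
Equations for k = 0 and k = 1 (AR order 1):
  gamma(0) = phi_1 gamma(1) + c_0
  gamma(1) = phi_1 gamma(0) + c_1
Substituting the second into the first: gamma(0) (1 - phi_1^2) = c_0 + phi_1 c_1, so
  gamma(0) = (c_0 + phi_1 c_1) / (1 - phi_1^2) = (2.111672 + (0.409)(-1.034)) / (1 - (0.409)^2) = 1.688766 / 0.832719 = 2.028014.
  gamma(1) = phi_1 gamma(0) + c_1 = (0.409)(2.028014) + (-1.034) = -0.204542.
Therefore gamma(1) = -0.2045 (to 4 decimal places).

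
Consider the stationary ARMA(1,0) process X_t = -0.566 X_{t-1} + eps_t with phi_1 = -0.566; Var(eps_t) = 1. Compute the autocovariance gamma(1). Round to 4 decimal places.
\gamma(1) = -0.8328

Multiply the model equation by X_{t-k} and take expectations. With theta_0 = psi_0 = 1 and psi_j the MA(infinity) weights, this gives
  gamma(k) - sum_i phi_i gamma(k-i) = c_k,
  c_k = sigma^2 * sum_{j=k..q} theta_j psi_{j-k}   (c_k = 0 for k > q),
using gamma(-m) = gamma(m).
Pure AR (q = 0): c_0 = sigma^2 = 1, c_k = 0 for k >= 1.
Equations for k = 0 and k = 1 (AR order 1):
  gamma(0) = phi_1 gamma(1) + c_0
  gamma(1) = phi_1 gamma(0) + c_1
Substituting the second into the first: gamma(0) (1 - phi_1^2) = c_0 + phi_1 c_1, so
  gamma(0) = c_0 / (1 - phi_1^2) = 1 / (1 - (-0.566)^2) = 1 / 0.679644 = 1.471359.
  gamma(1) = phi_1 gamma(0) = (-0.566)(1.471359) = -0.832789.
Therefore gamma(1) = -0.8328 (to 4 decimal places).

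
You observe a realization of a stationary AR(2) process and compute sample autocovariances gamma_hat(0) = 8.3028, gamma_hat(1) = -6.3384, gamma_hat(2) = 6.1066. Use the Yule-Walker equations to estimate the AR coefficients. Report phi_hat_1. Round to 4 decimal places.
\hat\phi_{1} = -0.4840

The Yule-Walker equations for an AR(p) process read, in matrix form,
  Gamma_p phi = r_p,   with   (Gamma_p)_{ij} = gamma(|i - j|),
                       (r_p)_i = gamma(i),   i,j = 1..p.
Substitute the sample gammas (Toeplitz matrix and right-hand side of size 2):
  Gamma_p = [[8.3028, -6.3384], [-6.3384, 8.3028]]
  r_p     = [-6.3384, 6.1066]
Written out:
  8.3028 phi_1 - 6.3384 phi_2 = -6.3384
  -6.3384 phi_1 + 8.3028 phi_2 = 6.1066
Solve by Cramer's rule:
  det = gamma(0)^2 - gamma(1)^2 = (8.3028)^2 - (-6.3384)^2 = 68.93648784 - 40.17531456 = 28.76117328
  phi_hat_1 = [gamma(1) gamma(0) - gamma(1) gamma(2)] / det = [(-6.3384)(8.3028) - (-6.3384)(6.1066)] / 28.76117328 = -13.92039408 / 28.76117328 = -0.484
  phi_hat_2 = [gamma(0) gamma(2) - gamma(1)^2] / det = [(8.3028)(6.1066) - (-6.3384)^2] / 28.76117328 = 10.52656392 / 28.76117328 = 0.366
So phi_hat = [-0.4840, 0.3660].
Therefore phi_hat_1 = -0.4840.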